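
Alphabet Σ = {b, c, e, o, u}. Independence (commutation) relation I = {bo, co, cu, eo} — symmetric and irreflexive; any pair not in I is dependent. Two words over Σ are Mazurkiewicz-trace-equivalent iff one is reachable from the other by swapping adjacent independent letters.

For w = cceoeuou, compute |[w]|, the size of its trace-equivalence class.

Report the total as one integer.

5

piece 0:c — minimal
piece 1:c rests on {0:c}
piece 2:e rests on {1:c}
piece 3:o — minimal
piece 4:e rests on {2:e}
piece 5:u rests on {3:o, 4:e}
piece 6:o rests on {5:u}
piece 7:u rests on {6:o}
minimal pieces: {0:c, 3:o}
ways to finish when only these pieces remain (= sum over removing one remaining piece with nothing left below it):
  1 left: {7}→1
  2 left: {6,7}→1
  3 left: {5,6,7}→1
  4 left: {3,5,6,7}→1  {4,5,6,7}→1
  5 left: {2,4,5,6,7}→1  {3,4,5,6,7}→2
  6 left: {1,2,4,5,6,7}→1  {2,3,4,5,6,7}→3
  placing 0:c first → 4 extensions
  placing 3:o first → 1 extensions
total linear extensions = 5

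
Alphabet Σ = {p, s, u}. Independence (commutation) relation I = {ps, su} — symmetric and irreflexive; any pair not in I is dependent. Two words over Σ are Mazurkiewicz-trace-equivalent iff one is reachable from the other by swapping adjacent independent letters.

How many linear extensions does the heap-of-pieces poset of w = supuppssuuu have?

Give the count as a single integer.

165

#0=s has no predecessor
#1=u has no predecessor
#2=p depends on [1:u]
#3=u depends on [2:p]
#4=p depends on [3:u]
#5=p depends on [4:p]
#6=s depends on [0:s]
#7=s depends on [6:s]
#8=u depends on [5:p]
#9=u depends on [8:u]
#10=u depends on [9:u]
sources: [0:s, 1:u]
N(rest) = Σ N(rest − s) over sources s of rest; N(one piece) = 1:
  size 1 → [7]=1  [10]=1
  size 2 → [6,7]=1  [7,10]=2  [9,10]=1
  size 3 → [0,6,7]=1  [6,7,10]=3  [7,9,10]=3  [8,9,10]=1
  size 4 → [0,6,7,10]=4  [5,8,9,10]=1  [6,7,9,10]=6  [7,8,9,10]=4
  size 5 → [0,6,7,9,10]=10  [4,5,8,9,10]=1  [5,7,8,9,10]=5  [6,7,8,9,10]=10
  size 6 → [0,6,7,8,9,10]=20  [3,4,5,8,9,10]=1  [4,5,7,8,9,10]=6  [5,6,7,8,9,10]=15
  size 7 → [0,5,6,7,8,9,10]=35  [2,3,4,5,8,9,10]=1  [3,4,5,7,8,9,10]=7  [4,5,6,7,8,9,10]=21
  size 8 → [0,4,5,6,7,8,9,10]=56  [1,2,3,4,5,8,9,10]=1  [2,3,4,5,7,8,9,10]=8  [3,4,5,6,7,8,9,10]=28
  size 9 → [0,3,4,5,6,7,8,9,10]=84  [1,2,3,4,5,7,8,9,10]=9  [2,3,4,5,6,7,8,9,10]=36
  first=0(s) contributes 45
  first=1(u) contributes 120
|[w]| = 165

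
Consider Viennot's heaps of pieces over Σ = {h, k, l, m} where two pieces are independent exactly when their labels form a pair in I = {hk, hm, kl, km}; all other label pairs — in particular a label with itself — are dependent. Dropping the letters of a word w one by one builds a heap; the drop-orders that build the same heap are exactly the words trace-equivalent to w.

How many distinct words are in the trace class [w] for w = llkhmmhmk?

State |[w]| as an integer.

drop 0:l onto floor
drop 1:l onto {0:l}
drop 2:k onto floor
drop 3:h onto {1:l}
drop 4:m onto {1:l}
drop 5:m onto {4:m}
drop 6:h onto {3:h}
drop 7:m onto {5:m}
drop 8:k onto {2:k}
ground layer = {0:l, 2:k}
drop-orders for the pieces not yet dropped (sum over which currently-grounded one goes next):
  1 to go: {6} 1  {7} 1  {8} 1
  2 to go: {2,8} 1  {3,6} 1  {5,7} 1  {6,7} 2  {6,8} 2  {7,8} 2
  3 to go: {2,6,8} 3  {2,7,8} 3  {3,6,7} 3  {3,6,8} 3  {4,5,7} 1  {5,6,7} 3  {5,7,8} 3  {6,7,8} 6
  4 to go: {2,3,6,8} 6  {2,5,7,8} 6  {2,6,7,8} 12  {3,5,6,7} 6  {3,6,7,8} 12  {4,5,6,7} 4  {4,5,7,8} 4  {5,6,7,8} 12
  5 to go: {2,3,6,7,8} 30  {2,4,5,7,8} 10  {2,5,6,7,8} 30  {3,4,5,6,7} 10  {3,5,6,7,8} 30  {4,5,6,7,8} 20
  6 to go: {1,3,4,5,6,7} 10  {2,3,5,6,7,8} 90  {2,4,5,6,7,8} 60  {3,4,5,6,7,8} 60
  7 to go: {0,1,3,4,5,6,7} 10  {1,3,4,5,6,7,8} 70  {2,3,4,5,6,7,8} 210
  if 0:l drops first: 280 orders
  if 2:k drops first: 80 orders
heap linearizations: 360

360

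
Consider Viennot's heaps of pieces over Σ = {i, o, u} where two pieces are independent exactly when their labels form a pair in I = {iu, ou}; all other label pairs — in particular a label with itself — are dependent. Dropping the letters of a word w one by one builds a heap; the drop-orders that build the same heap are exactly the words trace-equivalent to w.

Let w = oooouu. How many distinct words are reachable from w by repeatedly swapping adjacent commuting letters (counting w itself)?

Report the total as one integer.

15

piece 0:o — minimal
piece 1:o rests on {0:o}
piece 2:o rests on {1:o}
piece 3:o rests on {2:o}
piece 4:u — minimal
piece 5:u rests on {4:u}
minimal pieces: {0:o, 4:u}
ways to finish when only these pieces remain (= sum over removing one remaining piece with nothing left below it):
  1 left: {3}→1  {5}→1
  2 left: {2,3}→1  {3,5}→2  {4,5}→1
  3 left: {1,2,3}→1  {2,3,5}→3  {3,4,5}→3
  4 left: {0,1,2,3}→1  {1,2,3,5}→4  {2,3,4,5}→6
  placing 0:o first → 10 extensions
  placing 4:u first → 5 extensions
total linear extensions = 15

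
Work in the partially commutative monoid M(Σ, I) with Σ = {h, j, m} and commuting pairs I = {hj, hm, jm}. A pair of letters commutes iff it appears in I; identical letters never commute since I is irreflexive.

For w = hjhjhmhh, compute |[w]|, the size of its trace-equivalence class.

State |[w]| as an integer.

#0=h has no predecessor
#1=j has no predecessor
#2=h depends on [0:h]
#3=j depends on [1:j]
#4=h depends on [2:h]
#5=m has no predecessor
#6=h depends on [4:h]
#7=h depends on [6:h]
sources: [0:h, 1:j, 5:m]
N(rest) = Σ N(rest − s) over sources s of rest; N(one piece) = 1:
  size 1 → [3]=1  [5]=1  [7]=1
  size 2 → [1,3]=1  [3,5]=2  [3,7]=2  [5,7]=2  [6,7]=1
  size 3 → [1,3,5]=3  [1,3,7]=3  [3,5,7]=6  [3,6,7]=3  [4,6,7]=1  [5,6,7]=3
  size 4 → [1,3,5,7]=12  [1,3,6,7]=6  [2,4,6,7]=1  [3,4,6,7]=4  [3,5,6,7]=12  [4,5,6,7]=4
  size 5 → [0,2,4,6,7]=1  [1,3,4,6,7]=10  [1,3,5,6,7]=30  [2,3,4,6,7]=5  [2,4,5,6,7]=5  [3,4,5,6,7]=20
  size 6 → [0,2,3,4,6,7]=6  [0,2,4,5,6,7]=6  [1,2,3,4,6,7]=15  [1,3,4,5,6,7]=60  [2,3,4,5,6,7]=30
  first=0(h) contributes 105
  first=1(j) contributes 42
  first=5(m) contributes 21
|[w]| = 168

168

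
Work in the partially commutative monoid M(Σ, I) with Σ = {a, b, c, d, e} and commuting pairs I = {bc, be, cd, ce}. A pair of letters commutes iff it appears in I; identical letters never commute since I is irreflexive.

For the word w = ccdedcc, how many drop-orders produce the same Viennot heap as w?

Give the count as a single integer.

35

piece 0:c — minimal
piece 1:c rests on {0:c}
piece 2:d — minimal
piece 3:e rests on {2:d}
piece 4:d rests on {3:e}
piece 5:c rests on {1:c}
piece 6:c rests on {5:c}
minimal pieces: {0:c, 2:d}
ways to finish when only these pieces remain (= sum over removing one remaining piece with nothing left below it):
  1 left: {4}→1  {6}→1
  2 left: {3,4}→1  {4,6}→2  {5,6}→1
  3 left: {1,5,6}→1  {2,3,4}→1  {3,4,6}→3  {4,5,6}→3
  4 left: {0,1,5,6}→1  {1,4,5,6}→4  {2,3,4,6}→4  {3,4,5,6}→6
  5 left: {0,1,4,5,6}→5  {1,3,4,5,6}→10  {2,3,4,5,6}→10
  placing 0:c first → 20 extensions
  placing 2:d first → 15 extensions
total linear extensions = 35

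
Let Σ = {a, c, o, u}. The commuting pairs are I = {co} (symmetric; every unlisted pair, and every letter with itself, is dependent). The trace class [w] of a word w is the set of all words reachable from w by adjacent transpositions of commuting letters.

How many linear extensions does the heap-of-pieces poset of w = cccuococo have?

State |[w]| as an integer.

#0=c has no predecessor
#1=c depends on [0:c]
#2=c depends on [1:c]
#3=u depends on [2:c]
#4=o depends on [3:u]
#5=c depends on [3:u]
#6=o depends on [4:o]
#7=c depends on [5:c]
#8=o depends on [6:o]
sources: [0:c]
N(rest) = Σ N(rest − s) over sources s of rest; N(one piece) = 1:
  size 1 → [7]=1  [8]=1
  size 2 → [5,7]=1  [6,8]=1  [7,8]=2
  size 3 → [4,6,8]=1  [5,7,8]=3  [6,7,8]=3
  size 4 → [4,6,7,8]=4  [5,6,7,8]=6
  size 5 → [4,5,6,7,8]=10
  size 6 → [3,4,5,6,7,8]=10
  size 7 → [2,3,4,5,6,7,8]=10
  first=0(c) contributes 10

10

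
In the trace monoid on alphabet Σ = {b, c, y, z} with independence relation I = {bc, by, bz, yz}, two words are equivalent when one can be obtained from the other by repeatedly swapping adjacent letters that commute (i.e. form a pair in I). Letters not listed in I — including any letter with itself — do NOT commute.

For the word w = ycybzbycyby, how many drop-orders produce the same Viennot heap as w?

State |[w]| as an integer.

drop 0:y onto floor
drop 1:c onto {0:y}
drop 2:y onto {1:c}
drop 3:b onto floor
drop 4:z onto {1:c}
drop 5:b onto {3:b}
drop 6:y onto {2:y}
drop 7:c onto {4:z, 6:y}
drop 8:y onto {7:c}
drop 9:b onto {5:b}
drop 10:y onto {8:y}
ground layer = {0:y, 3:b}
drop-orders for the pieces not yet dropped (sum over which currently-grounded one goes next):
  1 to go: {9} 1  {10} 1
  2 to go: {5,9} 1  {8,10} 1  {9,10} 2
  3 to go: {3,5,9} 1  {5,9,10} 3  {7,8,10} 1  {8,9,10} 3
  4 to go: {3,5,9,10} 4  {4,7,8,10} 1  {5,8,9,10} 6  {6,7,8,10} 1  {7,8,9,10} 4
  5 to go: {2,6,7,8,10} 1  {3,5,8,9,10} 10  {4,6,7,8,10} 2  {4,7,8,9,10} 5  {5,7,8,9,10} 10  {6,7,8,9,10} 5
  6 to go: {2,4,6,7,8,10} 3  {2,6,7,8,9,10} 6  {3,5,7,8,9,10} 20  {4,5,7,8,9,10} 15  {4,6,7,8,9,10} 12  {5,6,7,8,9,10} 15
  7 to go: {1,2,4,6,7,8,10} 3  {2,4,6,7,8,9,10} 21  {2,5,6,7,8,9,10} 21  {3,4,5,7,8,9,10} 35  {3,5,6,7,8,9,10} 35  {4,5,6,7,8,9,10} 42
  8 to go: {0,1,2,4,6,7,8,10} 3  {1,2,4,6,7,8,9,10} 24  {2,3,5,6,7,8,9,10} 56  {2,4,5,6,7,8,9,10} 84  {3,4,5,6,7,8,9,10} 112
  9 to go: {0,1,2,4,6,7,8,9,10} 27  {1,2,4,5,6,7,8,9,10} 108  {2,3,4,5,6,7,8,9,10} 252
  if 0:y drops first: 360 orders
  if 3:b drops first: 135 orders
heap linearizations: 495

495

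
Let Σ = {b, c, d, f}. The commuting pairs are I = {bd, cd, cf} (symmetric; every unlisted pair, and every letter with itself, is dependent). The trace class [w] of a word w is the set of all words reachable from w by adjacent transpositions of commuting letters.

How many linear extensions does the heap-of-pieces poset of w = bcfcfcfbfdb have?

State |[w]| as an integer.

40

piece 0:b — minimal
piece 1:c rests on {0:b}
piece 2:f rests on {0:b}
piece 3:c rests on {1:c}
piece 4:f rests on {2:f}
piece 5:c rests on {3:c}
piece 6:f rests on {4:f}
piece 7:b rests on {5:c, 6:f}
piece 8:f rests on {7:b}
piece 9:d rests on {8:f}
piece 10:b rests on {8:f}
minimal pieces: {0:b}
ways to finish when only these pieces remain (= sum over removing one remaining piece with nothing left below it):
  1 left: {9}→1  {10}→1
  2 left: {9,10}→2
  3 left: {8,9,10}→2
  4 left: {7,8,9,10}→2
  5 left: {5,7,8,9,10}→2  {6,7,8,9,10}→2
  6 left: {3,5,7,8,9,10}→2  {4,6,7,8,9,10}→2  {5,6,7,8,9,10}→4
  7 left: {1,3,5,7,8,9,10}→2  {2,4,6,7,8,9,10}→2  {3,5,6,7,8,9,10}→6  {4,5,6,7,8,9,10}→6
  8 left: {1,3,5,6,7,8,9,10}→8  {2,4,5,6,7,8,9,10}→8  {3,4,5,6,7,8,9,10}→12
  9 left: {1,3,4,5,6,7,8,9,10}→20  {2,3,4,5,6,7,8,9,10}→20
  placing 0:b first → 40 extensions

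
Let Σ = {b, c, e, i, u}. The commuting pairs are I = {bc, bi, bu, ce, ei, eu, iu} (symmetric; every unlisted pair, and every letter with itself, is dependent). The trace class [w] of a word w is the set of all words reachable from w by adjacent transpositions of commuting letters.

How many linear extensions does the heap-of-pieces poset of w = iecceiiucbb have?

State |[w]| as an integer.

piece 0:i — minimal
piece 1:e — minimal
piece 2:c rests on {0:i}
piece 3:c rests on {2:c}
piece 4:e rests on {1:e}
piece 5:i rests on {3:c}
piece 6:i rests on {5:i}
piece 7:u rests on {3:c}
piece 8:c rests on {6:i, 7:u}
piece 9:b rests on {4:e}
piece 10:b rests on {9:b}
minimal pieces: {0:i, 1:e}
ways to finish when only these pieces remain (= sum over removing one remaining piece with nothing left below it):
  1 left: {8}→1  {10}→1
  2 left: {6,8}→1  {7,8}→1  {8,10}→2  {9,10}→1
  3 left: {4,9,10}→1  {5,6,8}→1  {6,7,8}→2  {6,8,10}→3  {7,8,10}→3  {8,9,10}→3
  4 left: {1,4,9,10}→1  {4,8,9,10}→4  {5,6,7,8}→3  {5,6,8,10}→4  {6,7,8,10}→8  {6,8,9,10}→6  {7,8,9,10}→6
  5 left: {1,4,8,9,10}→5  {3,5,6,7,8}→3  {4,6,8,9,10}→10  {4,7,8,9,10}→10  {5,6,7,8,10}→15  {5,6,8,9,10}→10  {6,7,8,9,10}→20
  6 left: {1,4,6,8,9,10}→15  {1,4,7,8,9,10}→15  {2,3,5,6,7,8}→3  {3,5,6,7,8,10}→18  {4,5,6,8,9,10}→20  {4,6,7,8,9,10}→40  {5,6,7,8,9,10}→45
  7 left: {0,2,3,5,6,7,8}→3  {1,4,5,6,8,9,10}→35  {1,4,6,7,8,9,10}→70  {2,3,5,6,7,8,10}→21  {3,5,6,7,8,9,10}→63  {4,5,6,7,8,9,10}→105
  8 left: {0,2,3,5,6,7,8,10}→24  {1,4,5,6,7,8,9,10}→210  {2,3,5,6,7,8,9,10}→84  {3,4,5,6,7,8,9,10}→168
  9 left: {0,2,3,5,6,7,8,9,10}→108  {1,3,4,5,6,7,8,9,10}→378  {2,3,4,5,6,7,8,9,10}→252
  placing 0:i first → 630 extensions
  placing 1:e first → 360 extensions
total linear extensions = 990

990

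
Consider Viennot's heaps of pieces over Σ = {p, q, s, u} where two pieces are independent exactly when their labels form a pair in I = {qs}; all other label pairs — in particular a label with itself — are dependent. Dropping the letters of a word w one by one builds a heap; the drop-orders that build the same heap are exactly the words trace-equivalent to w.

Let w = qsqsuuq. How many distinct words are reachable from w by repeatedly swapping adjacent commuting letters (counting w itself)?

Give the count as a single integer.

#0=q has no predecessor
#1=s has no predecessor
#2=q depends on [0:q]
#3=s depends on [1:s]
#4=u depends on [2:q, 3:s]
#5=u depends on [4:u]
#6=q depends on [5:u]
sources: [0:q, 1:s]
N(rest) = Σ N(rest − s) over sources s of rest; N(one piece) = 1:
  size 1 → [6]=1
  size 2 → [5,6]=1
  size 3 → [4,5,6]=1
  size 4 → [2,4,5,6]=1  [3,4,5,6]=1
  size 5 → [0,2,4,5,6]=1  [1,3,4,5,6]=1  [2,3,4,5,6]=2
  first=0(q) contributes 3
  first=1(s) contributes 3
|[w]| = 6

6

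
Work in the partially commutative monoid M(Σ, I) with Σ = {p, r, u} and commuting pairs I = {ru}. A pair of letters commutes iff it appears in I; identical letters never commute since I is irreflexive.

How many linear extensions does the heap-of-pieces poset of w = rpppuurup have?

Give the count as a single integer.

4

piece 0:r — minimal
piece 1:p rests on {0:r}
piece 2:p rests on {1:p}
piece 3:p rests on {2:p}
piece 4:u rests on {3:p}
piece 5:u rests on {4:u}
piece 6:r rests on {3:p}
piece 7:u rests on {5:u}
piece 8:p rests on {6:r, 7:u}
minimal pieces: {0:r}
ways to finish when only these pieces remain (= sum over removing one remaining piece with nothing left below it):
  1 left: {8}→1
  2 left: {6,8}→1  {7,8}→1
  3 left: {5,7,8}→1  {6,7,8}→2
  4 left: {4,5,7,8}→1  {5,6,7,8}→3
  5 left: {4,5,6,7,8}→4
  6 left: {3,4,5,6,7,8}→4
  7 left: {2,3,4,5,6,7,8}→4
  placing 0:r first → 4 extensions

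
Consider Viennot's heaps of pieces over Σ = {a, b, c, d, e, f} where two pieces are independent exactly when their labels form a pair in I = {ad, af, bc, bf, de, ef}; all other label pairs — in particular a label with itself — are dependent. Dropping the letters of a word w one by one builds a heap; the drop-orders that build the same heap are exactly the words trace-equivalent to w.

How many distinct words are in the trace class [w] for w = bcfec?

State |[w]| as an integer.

5

#0=b has no predecessor
#1=c has no predecessor
#2=f depends on [1:c]
#3=e depends on [0:b, 1:c]
#4=c depends on [2:f, 3:e]
sources: [0:b, 1:c]
N(rest) = Σ N(rest − s) over sources s of rest; N(one piece) = 1:
  size 1 → [4]=1
  size 2 → [2,4]=1  [3,4]=1
  size 3 → [0,3,4]=1  [2,3,4]=2
  first=0(b) contributes 2
  first=1(c) contributes 3
|[w]| = 5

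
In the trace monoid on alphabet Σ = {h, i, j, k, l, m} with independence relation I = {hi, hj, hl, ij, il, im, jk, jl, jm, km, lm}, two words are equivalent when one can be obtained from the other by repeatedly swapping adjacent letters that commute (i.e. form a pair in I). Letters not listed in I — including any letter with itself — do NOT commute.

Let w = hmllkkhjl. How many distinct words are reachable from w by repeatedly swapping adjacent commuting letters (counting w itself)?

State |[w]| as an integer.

243

#0=h has no predecessor
#1=m depends on [0:h]
#2=l has no predecessor
#3=l depends on [2:l]
#4=k depends on [0:h, 3:l]
#5=k depends on [4:k]
#6=h depends on [1:m, 5:k]
#7=j has no predecessor
#8=l depends on [5:k]
sources: [0:h, 2:l, 7:j]
N(rest) = Σ N(rest − s) over sources s of rest; N(one piece) = 1:
  size 1 → [6]=1  [7]=1  [8]=1
  size 2 → [1,6]=1  [6,7]=2  [6,8]=2  [7,8]=2
  size 3 → [1,6,7]=3  [1,6,8]=3  [5,6,8]=2  [6,7,8]=6
  size 4 → [1,5,6,8]=5  [1,6,7,8]=12  [4,5,6,8]=2  [5,6,7,8]=8
  size 5 → [1,4,5,6,8]=7  [1,5,6,7,8]=25  [3,4,5,6,8]=2  [4,5,6,7,8]=10
  size 6 → [0,1,4,5,6,8]=7  [1,3,4,5,6,8]=9  [1,4,5,6,7,8]=42  [2,3,4,5,6,8]=2  [3,4,5,6,7,8]=12
  size 7 → [0,1,3,4,5,6,8]=16  [0,1,4,5,6,7,8]=49  [1,2,3,4,5,6,8]=11  [1,3,4,5,6,7,8]=63  [2,3,4,5,6,7,8]=14
  first=0(h) contributes 88
  first=2(l) contributes 128
  first=7(j) contributes 27
|[w]| = 243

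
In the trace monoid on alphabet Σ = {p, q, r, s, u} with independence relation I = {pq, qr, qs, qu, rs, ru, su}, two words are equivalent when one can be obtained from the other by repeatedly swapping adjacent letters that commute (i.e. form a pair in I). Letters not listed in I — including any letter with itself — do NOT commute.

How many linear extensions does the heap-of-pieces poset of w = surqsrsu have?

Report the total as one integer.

drop 0:s onto floor
drop 1:u onto floor
drop 2:r onto floor
drop 3:q onto floor
drop 4:s onto {0:s}
drop 5:r onto {2:r}
drop 6:s onto {4:s}
drop 7:u onto {1:u}
ground layer = {0:s, 1:u, 2:r, 3:q}
drop-orders for the pieces not yet dropped (sum over which currently-grounded one goes next):
  1 to go: {3} 1  {5} 1  {6} 1  {7} 1
  2 to go: {1,7} 1  {2,5} 1  {3,5} 2  {3,6} 2  {3,7} 2  {4,6} 1  {5,6} 2  {5,7} 2  {6,7} 2
  3 to go: {0,4,6} 1  {1,3,7} 3  {1,5,7} 3  {1,6,7} 3  {2,3,5} 3  {2,5,6} 3  {2,5,7} 3  {3,4,6} 3  {3,5,6} 6  {3,5,7} 6  {3,6,7} 6  {4,5,6} 3  {4,6,7} 3  {5,6,7} 6
  4 to go: {0,3,4,6} 4  {0,4,5,6} 4  {0,4,6,7} 4  {1,2,5,7} 6  {1,3,5,7} 12  {1,3,6,7} 12  {1,4,6,7} 6  {1,5,6,7} 12  {2,3,5,6} 12  {2,3,5,7} 12  {2,4,5,6} 6  {2,5,6,7} 12  {3,4,5,6} 12  {3,4,6,7} 12  {3,5,6,7} 24  {4,5,6,7} 12
  5 to go: {0,1,4,6,7} 10  {0,2,4,5,6} 10  {0,3,4,5,6} 20  {0,3,4,6,7} 20  {0,4,5,6,7} 20  {1,2,3,5,7} 30  {1,2,5,6,7} 30  {1,3,4,6,7} 30  {1,3,5,6,7} 60  {1,4,5,6,7} 30  {2,3,4,5,6} 30  {2,3,5,6,7} 60  {2,4,5,6,7} 30  {3,4,5,6,7} 60
  6 to go: {0,1,3,4,6,7} 60  {0,1,4,5,6,7} 60  {0,2,3,4,5,6} 60  {0,2,4,5,6,7} 60  {0,3,4,5,6,7} 120  {1,2,3,5,6,7} 180  {1,2,4,5,6,7} 90  {1,3,4,5,6,7} 180  {2,3,4,5,6,7} 180
  if 0:s drops first: 630 orders
  if 1:u drops first: 420 orders
  if 2:r drops first: 420 orders
  if 3:q drops first: 210 orders
heap linearizations: 1680

1680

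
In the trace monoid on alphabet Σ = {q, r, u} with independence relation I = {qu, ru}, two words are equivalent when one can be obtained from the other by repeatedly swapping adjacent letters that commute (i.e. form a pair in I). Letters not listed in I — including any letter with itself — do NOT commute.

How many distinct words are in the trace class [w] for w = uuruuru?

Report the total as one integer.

21

piece 0:u — minimal
piece 1:u rests on {0:u}
piece 2:r — minimal
piece 3:u rests on {1:u}
piece 4:u rests on {3:u}
piece 5:r rests on {2:r}
piece 6:u rests on {4:u}
minimal pieces: {0:u, 2:r}
ways to finish when only these pieces remain (= sum over removing one remaining piece with nothing left below it):
  1 left: {5}→1  {6}→1
  2 left: {2,5}→1  {4,6}→1  {5,6}→2
  3 left: {2,5,6}→3  {3,4,6}→1  {4,5,6}→3
  4 left: {1,3,4,6}→1  {2,4,5,6}→6  {3,4,5,6}→4
  5 left: {0,1,3,4,6}→1  {1,3,4,5,6}→5  {2,3,4,5,6}→10
  placing 0:u first → 15 extensions
  placing 2:r first → 6 extensions
total linear extensions = 21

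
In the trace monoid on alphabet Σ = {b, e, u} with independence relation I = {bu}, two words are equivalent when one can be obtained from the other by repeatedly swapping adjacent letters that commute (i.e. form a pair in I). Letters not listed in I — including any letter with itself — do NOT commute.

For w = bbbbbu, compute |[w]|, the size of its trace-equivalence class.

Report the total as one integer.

0(b) covers ∅
1(b) covers 0:b
2(b) covers 1:b
3(b) covers 2:b
4(b) covers 3:b
5(u) covers ∅
floor of heap: 0:b, 5:u
completions by unplaced set U, small U first (add the entries for U minus each lowest piece of U):
  |U|=1: {4}:1  {5}:1
  |U|=2: {3,4}:1  {4,5}:2
  |U|=3: {2,3,4}:1  {3,4,5}:3
  |U|=4: {1,2,3,4}:1  {2,3,4,5}:4
  start at 0(b): 5
  start at 5(u): 1
sum over floor = 6

6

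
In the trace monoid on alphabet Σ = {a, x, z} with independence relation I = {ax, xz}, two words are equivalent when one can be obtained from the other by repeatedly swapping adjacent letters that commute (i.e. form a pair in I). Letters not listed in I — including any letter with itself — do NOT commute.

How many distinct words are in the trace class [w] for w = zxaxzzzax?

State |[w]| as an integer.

drop 0:z onto floor
drop 1:x onto floor
drop 2:a onto {0:z}
drop 3:x onto {1:x}
drop 4:z onto {2:a}
drop 5:z onto {4:z}
drop 6:z onto {5:z}
drop 7:a onto {6:z}
drop 8:x onto {3:x}
ground layer = {0:z, 1:x}
drop-orders for the pieces not yet dropped (sum over which currently-grounded one goes next):
  1 to go: {7} 1  {8} 1
  2 to go: {3,8} 1  {6,7} 1  {7,8} 2
  3 to go: {1,3,8} 1  {3,7,8} 3  {5,6,7} 1  {6,7,8} 3
  4 to go: {1,3,7,8} 4  {3,6,7,8} 6  {4,5,6,7} 1  {5,6,7,8} 4
  5 to go: {1,3,6,7,8} 10  {2,4,5,6,7} 1  {3,5,6,7,8} 10  {4,5,6,7,8} 5
  6 to go: {0,2,4,5,6,7} 1  {1,3,5,6,7,8} 20  {2,4,5,6,7,8} 6  {3,4,5,6,7,8} 15
  7 to go: {0,2,4,5,6,7,8} 7  {1,3,4,5,6,7,8} 35  {2,3,4,5,6,7,8} 21
  if 0:z drops first: 56 orders
  if 1:x drops first: 28 orders
heap linearizations: 84

84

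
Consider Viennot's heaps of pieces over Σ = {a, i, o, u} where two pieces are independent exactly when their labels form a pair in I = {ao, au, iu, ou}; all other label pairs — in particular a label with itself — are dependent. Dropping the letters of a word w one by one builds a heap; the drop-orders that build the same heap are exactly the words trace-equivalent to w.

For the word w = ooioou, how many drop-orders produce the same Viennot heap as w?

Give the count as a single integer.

piece 0:o — minimal
piece 1:o rests on {0:o}
piece 2:i rests on {1:o}
piece 3:o rests on {2:i}
piece 4:o rests on {3:o}
piece 5:u — minimal
minimal pieces: {0:o, 5:u}
ways to finish when only these pieces remain (= sum over removing one remaining piece with nothing left below it):
  1 left: {4}→1  {5}→1
  2 left: {3,4}→1  {4,5}→2
  3 left: {2,3,4}→1  {3,4,5}→3
  4 left: {1,2,3,4}→1  {2,3,4,5}→4
  placing 0:o first → 5 extensions
  placing 5:u first → 1 extensions
total linear extensions = 6

6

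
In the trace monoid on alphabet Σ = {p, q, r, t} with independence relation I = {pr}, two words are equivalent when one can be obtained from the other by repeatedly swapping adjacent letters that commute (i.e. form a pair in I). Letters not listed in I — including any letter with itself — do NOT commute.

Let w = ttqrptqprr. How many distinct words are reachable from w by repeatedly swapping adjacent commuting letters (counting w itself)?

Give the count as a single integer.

6

#0=t has no predecessor
#1=t depends on [0:t]
#2=q depends on [1:t]
#3=r depends on [2:q]
#4=p depends on [2:q]
#5=t depends on [3:r, 4:p]
#6=q depends on [5:t]
#7=p depends on [6:q]
#8=r depends on [6:q]
#9=r depends on [8:r]
sources: [0:t]
N(rest) = Σ N(rest − s) over sources s of rest; N(one piece) = 1:
  size 1 → [7]=1  [9]=1
  size 2 → [7,9]=2  [8,9]=1
  size 3 → [7,8,9]=3
  size 4 → [6,7,8,9]=3
  size 5 → [5,6,7,8,9]=3
  size 6 → [3,5,6,7,8,9]=3  [4,5,6,7,8,9]=3
  size 7 → [3,4,5,6,7,8,9]=6
  size 8 → [2,3,4,5,6,7,8,9]=6
  first=0(t) contributes 6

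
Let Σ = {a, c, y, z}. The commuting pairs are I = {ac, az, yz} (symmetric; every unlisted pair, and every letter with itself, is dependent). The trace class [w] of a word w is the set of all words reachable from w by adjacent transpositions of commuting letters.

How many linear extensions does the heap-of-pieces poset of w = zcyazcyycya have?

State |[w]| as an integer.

#0=z has no predecessor
#1=c depends on [0:z]
#2=y depends on [1:c]
#3=a depends on [2:y]
#4=z depends on [1:c]
#5=c depends on [2:y, 4:z]
#6=y depends on [3:a, 5:c]
#7=y depends on [6:y]
#8=c depends on [7:y]
#9=y depends on [8:c]
#10=a depends on [9:y]
sources: [0:z]
N(rest) = Σ N(rest − s) over sources s of rest; N(one piece) = 1:
  size 1 → [10]=1
  size 2 → [9,10]=1
  size 3 → [8,9,10]=1
  size 4 → [7,8,9,10]=1
  size 5 → [6,7,8,9,10]=1
  size 6 → [3,6,7,8,9,10]=1  [5,6,7,8,9,10]=1
  size 7 → [3,5,6,7,8,9,10]=2  [4,5,6,7,8,9,10]=1
  size 8 → [2,3,5,6,7,8,9,10]=2  [3,4,5,6,7,8,9,10]=3
  size 9 → [2,3,4,5,6,7,8,9,10]=5
  first=0(z) contributes 5

5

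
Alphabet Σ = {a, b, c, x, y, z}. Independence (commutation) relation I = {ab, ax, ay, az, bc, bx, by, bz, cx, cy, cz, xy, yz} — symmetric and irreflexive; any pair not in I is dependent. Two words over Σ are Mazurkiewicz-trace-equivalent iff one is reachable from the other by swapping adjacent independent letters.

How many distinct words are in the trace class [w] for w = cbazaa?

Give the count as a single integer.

30

#0=c has no predecessor
#1=b has no predecessor
#2=a depends on [0:c]
#3=z has no predecessor
#4=a depends on [2:a]
#5=a depends on [4:a]
sources: [0:c, 1:b, 3:z]
N(rest) = Σ N(rest − s) over sources s of rest; N(one piece) = 1:
  size 1 → [1]=1  [3]=1  [5]=1
  size 2 → [1,3]=2  [1,5]=2  [3,5]=2  [4,5]=1
  size 3 → [1,3,5]=6  [1,4,5]=3  [2,4,5]=1  [3,4,5]=3
  size 4 → [0,2,4,5]=1  [1,2,4,5]=4  [1,3,4,5]=12  [2,3,4,5]=4
  first=0(c) contributes 20
  first=1(b) contributes 5
  first=3(z) contributes 5
|[w]| = 30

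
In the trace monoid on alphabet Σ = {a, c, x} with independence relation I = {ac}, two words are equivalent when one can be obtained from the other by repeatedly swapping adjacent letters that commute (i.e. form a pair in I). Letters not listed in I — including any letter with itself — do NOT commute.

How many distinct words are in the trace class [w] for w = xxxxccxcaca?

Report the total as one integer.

6

0(x) covers ∅
1(x) covers 0:x
2(x) covers 1:x
3(x) covers 2:x
4(c) covers 3:x
5(c) covers 4:c
6(x) covers 5:c
7(c) covers 6:x
8(a) covers 6:x
9(c) covers 7:c
10(a) covers 8:a
floor of heap: 0:x
completions by unplaced set U, small U first (add the entries for U minus each lowest piece of U):
  |U|=1: {9}:1  {10}:1
  |U|=2: {7,9}:1  {8,10}:1  {9,10}:2
  |U|=3: {7,9,10}:3  {8,9,10}:3
  |U|=4: {7,8,9,10}:6
  |U|=5: {6,7,8,9,10}:6
  |U|=6: {5,6,7,8,9,10}:6
  |U|=7: {4,5,6,7,8,9,10}:6
  |U|=8: {3,4,5,6,7,8,9,10}:6
  |U|=9: {2,3,4,5,6,7,8,9,10}:6
  start at 0(x): 6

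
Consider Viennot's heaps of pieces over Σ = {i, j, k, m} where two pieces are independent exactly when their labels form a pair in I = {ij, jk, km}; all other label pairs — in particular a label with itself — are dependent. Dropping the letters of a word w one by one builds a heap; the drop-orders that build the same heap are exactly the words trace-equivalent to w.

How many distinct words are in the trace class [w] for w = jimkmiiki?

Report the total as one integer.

drop 0:j onto floor
drop 1:i onto floor
drop 2:m onto {0:j, 1:i}
drop 3:k onto {1:i}
drop 4:m onto {2:m}
drop 5:i onto {3:k, 4:m}
drop 6:i onto {5:i}
drop 7:k onto {6:i}
drop 8:i onto {7:k}
ground layer = {0:j, 1:i}
drop-orders for the pieces not yet dropped (sum over which currently-grounded one goes next):
  1 to go: {8} 1
  2 to go: {7,8} 1
  3 to go: {6,7,8} 1
  4 to go: {5,6,7,8} 1
  5 to go: {3,5,6,7,8} 1  {4,5,6,7,8} 1
  6 to go: {2,4,5,6,7,8} 1  {3,4,5,6,7,8} 2
  7 to go: {0,2,4,5,6,7,8} 1  {2,3,4,5,6,7,8} 3
  if 0:j drops first: 3 orders
  if 1:i drops first: 4 orders
heap linearizations: 7

7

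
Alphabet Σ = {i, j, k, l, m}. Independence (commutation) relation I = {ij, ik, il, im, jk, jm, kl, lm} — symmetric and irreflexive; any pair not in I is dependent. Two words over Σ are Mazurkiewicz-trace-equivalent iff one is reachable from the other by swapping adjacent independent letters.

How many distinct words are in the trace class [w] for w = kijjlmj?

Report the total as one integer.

105

#0=k has no predecessor
#1=i has no predecessor
#2=j has no predecessor
#3=j depends on [2:j]
#4=l depends on [3:j]
#5=m depends on [0:k]
#6=j depends on [4:l]
sources: [0:k, 1:i, 2:j]
N(rest) = Σ N(rest − s) over sources s of rest; N(one piece) = 1:
  size 1 → [1]=1  [5]=1  [6]=1
  size 2 → [0,5]=1  [1,5]=2  [1,6]=2  [4,6]=1  [5,6]=2
  size 3 → [0,1,5]=3  [0,5,6]=3  [1,4,6]=3  [1,5,6]=6  [3,4,6]=1  [4,5,6]=3
  size 4 → [0,1,5,6]=12  [0,4,5,6]=6  [1,3,4,6]=4  [1,4,5,6]=12  [2,3,4,6]=1  [3,4,5,6]=4
  size 5 → [0,1,4,5,6]=30  [0,3,4,5,6]=10  [1,2,3,4,6]=5  [1,3,4,5,6]=20  [2,3,4,5,6]=5
  first=0(k) contributes 30
  first=1(i) contributes 15
  first=2(j) contributes 60
|[w]| = 105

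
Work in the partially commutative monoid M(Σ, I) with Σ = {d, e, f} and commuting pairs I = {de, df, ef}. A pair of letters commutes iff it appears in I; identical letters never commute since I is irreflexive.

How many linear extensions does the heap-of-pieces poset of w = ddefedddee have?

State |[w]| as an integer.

1260

0(d) covers ∅
1(d) covers 0:d
2(e) covers ∅
3(f) covers ∅
4(e) covers 2:e
5(d) covers 1:d
6(d) covers 5:d
7(d) covers 6:d
8(e) covers 4:e
9(e) covers 8:e
floor of heap: 0:d, 2:e, 3:f
completions by unplaced set U, small U first (add the entries for U minus each lowest piece of U):
  |U|=1: {3}:1  {7}:1  {9}:1
  |U|=2: {3,7}:2  {3,9}:2  {6,7}:1  {7,9}:2  {8,9}:1
  |U|=3: {3,6,7}:3  {3,7,9}:6  {3,8,9}:3  {4,8,9}:1  {5,6,7}:1  {6,7,9}:3  {7,8,9}:3
  |U|=4: {1,5,6,7}:1  {2,4,8,9}:1  {3,4,8,9}:4  {3,5,6,7}:4  {3,6,7,9}:12  {3,7,8,9}:12  {4,7,8,9}:4  {5,6,7,9}:4  {6,7,8,9}:6
  |U|=5: {0,1,5,6,7}:1  {1,3,5,6,7}:5  {1,5,6,7,9}:5  {2,3,4,8,9}:5  {2,4,7,8,9}:5  {3,4,7,8,9}:20  {3,5,6,7,9}:20  {3,6,7,8,9}:30  {4,6,7,8,9}:10  {5,6,7,8,9}:10
  |U|=6: {0,1,3,5,6,7}:6  {0,1,5,6,7,9}:6  {1,3,5,6,7,9}:30  {1,5,6,7,8,9}:15  {2,3,4,7,8,9}:30  {2,4,6,7,8,9}:15  {3,4,6,7,8,9}:60  {3,5,6,7,8,9}:60  {4,5,6,7,8,9}:20
  |U|=7: {0,1,3,5,6,7,9}:42  {0,1,5,6,7,8,9}:21  {1,3,5,6,7,8,9}:105  {1,4,5,6,7,8,9}:35  {2,3,4,6,7,8,9}:105  {2,4,5,6,7,8,9}:35  {3,4,5,6,7,8,9}:140
  |U|=8: {0,1,3,5,6,7,8,9}:168  {0,1,4,5,6,7,8,9}:56  {1,2,4,5,6,7,8,9}:70  {1,3,4,5,6,7,8,9}:280  {2,3,4,5,6,7,8,9}:280
  start at 0(d): 630
  start at 2(e): 504
  start at 3(f): 126
sum over floor = 1260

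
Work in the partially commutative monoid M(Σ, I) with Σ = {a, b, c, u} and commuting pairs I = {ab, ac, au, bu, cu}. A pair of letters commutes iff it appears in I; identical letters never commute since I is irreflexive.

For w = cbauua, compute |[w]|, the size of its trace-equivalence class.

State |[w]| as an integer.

drop 0:c onto floor
drop 1:b onto {0:c}
drop 2:a onto floor
drop 3:u onto floor
drop 4:u onto {3:u}
drop 5:a onto {2:a}
ground layer = {0:c, 2:a, 3:u}
drop-orders for the pieces not yet dropped (sum over which currently-grounded one goes next):
  1 to go: {1} 1  {4} 1  {5} 1
  2 to go: {0,1} 1  {1,4} 2  {1,5} 2  {2,5} 1  {3,4} 1  {4,5} 2
  3 to go: {0,1,4} 3  {0,1,5} 3  {1,2,5} 3  {1,3,4} 3  {1,4,5} 6  {2,4,5} 3  {3,4,5} 3
  4 to go: {0,1,2,5} 6  {0,1,3,4} 6  {0,1,4,5} 12  {1,2,4,5} 12  {1,3,4,5} 12  {2,3,4,5} 6
  if 0:c drops first: 30 orders
  if 2:a drops first: 30 orders
  if 3:u drops first: 30 orders
heap linearizations: 90

90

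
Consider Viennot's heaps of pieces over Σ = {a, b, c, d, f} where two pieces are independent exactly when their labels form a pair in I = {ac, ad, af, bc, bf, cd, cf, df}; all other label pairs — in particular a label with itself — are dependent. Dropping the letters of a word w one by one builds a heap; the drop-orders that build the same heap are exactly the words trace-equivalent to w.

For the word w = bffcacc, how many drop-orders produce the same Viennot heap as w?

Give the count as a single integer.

210

#0=b has no predecessor
#1=f has no predecessor
#2=f depends on [1:f]
#3=c has no predecessor
#4=a depends on [0:b]
#5=c depends on [3:c]
#6=c depends on [5:c]
sources: [0:b, 1:f, 3:c]
N(rest) = Σ N(rest − s) over sources s of rest; N(one piece) = 1:
  size 1 → [2]=1  [4]=1  [6]=1
  size 2 → [0,4]=1  [1,2]=1  [2,4]=2  [2,6]=2  [4,6]=2  [5,6]=1
  size 3 → [0,2,4]=3  [0,4,6]=3  [1,2,4]=3  [1,2,6]=3  [2,4,6]=6  [2,5,6]=3  [3,5,6]=1  [4,5,6]=3
  size 4 → [0,1,2,4]=6  [0,2,4,6]=12  [0,4,5,6]=6  [1,2,4,6]=12  [1,2,5,6]=6  [2,3,5,6]=4  [2,4,5,6]=12  [3,4,5,6]=4
  size 5 → [0,1,2,4,6]=30  [0,2,4,5,6]=30  [0,3,4,5,6]=10  [1,2,3,5,6]=10  [1,2,4,5,6]=30  [2,3,4,5,6]=20
  first=0(b) contributes 60
  first=1(f) contributes 60
  first=3(c) contributes 90
|[w]| = 210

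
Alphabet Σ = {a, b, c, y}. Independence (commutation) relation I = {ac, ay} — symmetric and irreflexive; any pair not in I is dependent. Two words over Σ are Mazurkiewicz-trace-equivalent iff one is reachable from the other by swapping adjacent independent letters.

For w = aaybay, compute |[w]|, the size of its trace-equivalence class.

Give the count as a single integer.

6

#0=a has no predecessor
#1=a depends on [0:a]
#2=y has no predecessor
#3=b depends on [1:a, 2:y]
#4=a depends on [3:b]
#5=y depends on [3:b]
sources: [0:a, 2:y]
N(rest) = Σ N(rest − s) over sources s of rest; N(one piece) = 1:
  size 1 → [4]=1  [5]=1
  size 2 → [4,5]=2
  size 3 → [3,4,5]=2
  size 4 → [1,3,4,5]=2  [2,3,4,5]=2
  first=0(a) contributes 4
  first=2(y) contributes 2
|[w]| = 6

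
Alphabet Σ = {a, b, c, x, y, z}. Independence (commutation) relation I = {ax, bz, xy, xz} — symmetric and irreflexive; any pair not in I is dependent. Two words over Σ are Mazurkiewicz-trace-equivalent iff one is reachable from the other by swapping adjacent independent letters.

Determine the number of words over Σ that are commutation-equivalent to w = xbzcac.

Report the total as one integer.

3

#0=x has no predecessor
#1=b depends on [0:x]
#2=z has no predecessor
#3=c depends on [1:b, 2:z]
#4=a depends on [3:c]
#5=c depends on [4:a]
sources: [0:x, 2:z]
N(rest) = Σ N(rest − s) over sources s of rest; N(one piece) = 1:
  size 1 → [5]=1
  size 2 → [4,5]=1
  size 3 → [3,4,5]=1
  size 4 → [1,3,4,5]=1  [2,3,4,5]=1
  first=0(x) contributes 2
  first=2(z) contributes 1
|[w]| = 3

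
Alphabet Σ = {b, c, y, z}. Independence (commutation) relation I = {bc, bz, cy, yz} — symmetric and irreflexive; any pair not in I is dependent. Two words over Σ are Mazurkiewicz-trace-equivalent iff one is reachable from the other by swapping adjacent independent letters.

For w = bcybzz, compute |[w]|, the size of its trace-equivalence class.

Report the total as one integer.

20

drop 0:b onto floor
drop 1:c onto floor
drop 2:y onto {0:b}
drop 3:b onto {2:y}
drop 4:z onto {1:c}
drop 5:z onto {4:z}
ground layer = {0:b, 1:c}
drop-orders for the pieces not yet dropped (sum over which currently-grounded one goes next):
  1 to go: {3} 1  {5} 1
  2 to go: {2,3} 1  {3,5} 2  {4,5} 1
  3 to go: {0,2,3} 1  {1,4,5} 1  {2,3,5} 3  {3,4,5} 3
  4 to go: {0,2,3,5} 4  {1,3,4,5} 4  {2,3,4,5} 6
  if 0:b drops first: 10 orders
  if 1:c drops first: 10 orders
heap linearizations: 20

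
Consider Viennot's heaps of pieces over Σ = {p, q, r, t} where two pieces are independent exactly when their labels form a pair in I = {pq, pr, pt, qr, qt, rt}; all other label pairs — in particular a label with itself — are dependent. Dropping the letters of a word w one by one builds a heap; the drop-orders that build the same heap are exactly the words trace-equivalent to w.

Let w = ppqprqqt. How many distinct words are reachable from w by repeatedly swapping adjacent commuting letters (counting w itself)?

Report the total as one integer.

1120

drop 0:p onto floor
drop 1:p onto {0:p}
drop 2:q onto floor
drop 3:p onto {1:p}
drop 4:r onto floor
drop 5:q onto {2:q}
drop 6:q onto {5:q}
drop 7:t onto floor
ground layer = {0:p, 2:q, 4:r, 7:t}
drop-orders for the pieces not yet dropped (sum over which currently-grounded one goes next):
  1 to go: {3} 1  {4} 1  {6} 1  {7} 1
  2 to go: {1,3} 1  {3,4} 2  {3,6} 2  {3,7} 2  {4,6} 2  {4,7} 2  {5,6} 1  {6,7} 2
  3 to go: {0,1,3} 1  {1,3,4} 3  {1,3,6} 3  {1,3,7} 3  {2,5,6} 1  {3,4,6} 6  {3,4,7} 6  {3,5,6} 3  {3,6,7} 6  {4,5,6} 3  {4,6,7} 6  {5,6,7} 3
  4 to go: {0,1,3,4} 4  {0,1,3,6} 4  {0,1,3,7} 4  {1,3,4,6} 12  {1,3,4,7} 12  {1,3,5,6} 6  {1,3,6,7} 12  {2,3,5,6} 4  {2,4,5,6} 4  {2,5,6,7} 4  {3,4,5,6} 12  {3,4,6,7} 24  {3,5,6,7} 12  {4,5,6,7} 12
  5 to go: {0,1,3,4,6} 20  {0,1,3,4,7} 20  {0,1,3,5,6} 10  {0,1,3,6,7} 20  {1,2,3,5,6} 10  {1,3,4,5,6} 30  {1,3,4,6,7} 60  {1,3,5,6,7} 30  {2,3,4,5,6} 20  {2,3,5,6,7} 20  {2,4,5,6,7} 20  {3,4,5,6,7} 60
  6 to go: {0,1,2,3,5,6} 20  {0,1,3,4,5,6} 60  {0,1,3,4,6,7} 120  {0,1,3,5,6,7} 60  {1,2,3,4,5,6} 60  {1,2,3,5,6,7} 60  {1,3,4,5,6,7} 180  {2,3,4,5,6,7} 120
  if 0:p drops first: 420 orders
  if 2:q drops first: 420 orders
  if 4:r drops first: 140 orders
  if 7:t drops first: 140 orders
heap linearizations: 1120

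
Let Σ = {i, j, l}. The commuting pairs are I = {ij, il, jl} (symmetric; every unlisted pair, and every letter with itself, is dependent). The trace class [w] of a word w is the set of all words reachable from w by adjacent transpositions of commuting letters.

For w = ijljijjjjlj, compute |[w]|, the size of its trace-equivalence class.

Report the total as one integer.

#0=i has no predecessor
#1=j has no predecessor
#2=l has no predecessor
#3=j depends on [1:j]
#4=i depends on [0:i]
#5=j depends on [3:j]
#6=j depends on [5:j]
#7=j depends on [6:j]
#8=j depends on [7:j]
#9=l depends on [2:l]
#10=j depends on [8:j]
sources: [0:i, 1:j, 2:l]
N(rest) = Σ N(rest − s) over sources s of rest; N(one piece) = 1:
  size 1 → [4]=1  [9]=1  [10]=1
  size 2 → [0,4]=1  [2,9]=1  [4,9]=2  [4,10]=2  [8,10]=1  [9,10]=2
  size 3 → [0,4,9]=3  [0,4,10]=3  [2,4,9]=3  [2,9,10]=3  [4,8,10]=3  [4,9,10]=6  [7,8,10]=1  [8,9,10]=3
  size 4 → [0,2,4,9]=6  [0,4,8,10]=6  [0,4,9,10]=12  [2,4,9,10]=12  [2,8,9,10]=6  [4,7,8,10]=4  [4,8,9,10]=12  [6,7,8,10]=1  [7,8,9,10]=4
  size 5 → [0,2,4,9,10]=30  [0,4,7,8,10]=10  [0,4,8,9,10]=30  [2,4,8,9,10]=30  [2,7,8,9,10]=10  [4,6,7,8,10]=5  [4,7,8,9,10]=20  [5,6,7,8,10]=1  [6,7,8,9,10]=5
  size 6 → [0,2,4,8,9,10]=90  [0,4,6,7,8,10]=15  [0,4,7,8,9,10]=60  [2,4,7,8,9,10]=60  [2,6,7,8,9,10]=15  [3,5,6,7,8,10]=1  [4,5,6,7,8,10]=6  [4,6,7,8,9,10]=30  [5,6,7,8,9,10]=6
  size 7 → [0,2,4,7,8,9,10]=210  [0,4,5,6,7,8,10]=21  [0,4,6,7,8,9,10]=105  [1,3,5,6,7,8,10]=1  [2,4,6,7,8,9,10]=105  [2,5,6,7,8,9,10]=21  [3,4,5,6,7,8,10]=7  [3,5,6,7,8,9,10]=7  [4,5,6,7,8,9,10]=42
  size 8 → [0,2,4,6,7,8,9,10]=420  [0,3,4,5,6,7,8,10]=28  [0,4,5,6,7,8,9,10]=168  [1,3,4,5,6,7,8,10]=8  [1,3,5,6,7,8,9,10]=8  [2,3,5,6,7,8,9,10]=28  [2,4,5,6,7,8,9,10]=168  [3,4,5,6,7,8,9,10]=56
  size 9 → [0,1,3,4,5,6,7,8,10]=36  [0,2,4,5,6,7,8,9,10]=756  [0,3,4,5,6,7,8,9,10]=252  [1,2,3,5,6,7,8,9,10]=36  [1,3,4,5,6,7,8,9,10]=72  [2,3,4,5,6,7,8,9,10]=252
  first=0(i) contributes 360
  first=1(j) contributes 1260
  first=2(l) contributes 360
|[w]| = 1980

1980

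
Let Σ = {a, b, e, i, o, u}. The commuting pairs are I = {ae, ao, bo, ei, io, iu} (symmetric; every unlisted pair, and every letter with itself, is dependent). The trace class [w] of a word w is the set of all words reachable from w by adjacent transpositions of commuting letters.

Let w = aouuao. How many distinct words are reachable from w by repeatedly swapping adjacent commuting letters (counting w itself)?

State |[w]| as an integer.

#0=a has no predecessor
#1=o has no predecessor
#2=u depends on [0:a, 1:o]
#3=u depends on [2:u]
#4=a depends on [3:u]
#5=o depends on [3:u]
sources: [0:a, 1:o]
N(rest) = Σ N(rest − s) over sources s of rest; N(one piece) = 1:
  size 1 → [4]=1  [5]=1
  size 2 → [4,5]=2
  size 3 → [3,4,5]=2
  size 4 → [2,3,4,5]=2
  first=0(a) contributes 2
  first=1(o) contributes 2
|[w]| = 4

4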